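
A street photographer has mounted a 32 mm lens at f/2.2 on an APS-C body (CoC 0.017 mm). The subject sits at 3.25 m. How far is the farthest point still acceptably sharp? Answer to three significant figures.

3.68 m

Hyperfocal distance H = f²/(N·c) + f = 32²/(2.2 × 0.017) + 32 = 1024/0.0374 + 32 ≈ 27411.7 mm ≈ 27.41 m.
Far limit Df = s·(H − f)/(H − s) = 3250 × (27411.7 − 32) / (27411.7 − 3250) = 3250 × 27379.7 / 24161.7 ≈ 3682.9 mm ≈ 3.68 m.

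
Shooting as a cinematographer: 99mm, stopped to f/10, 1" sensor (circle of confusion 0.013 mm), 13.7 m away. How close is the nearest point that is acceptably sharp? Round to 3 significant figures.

11.6 m

Hyperfocal distance H = f²/(N·c) + f = 99²/(10 × 0.013) + 99 = 9801/0.13 + 99 ≈ 75491.3 mm ≈ 75.49 m.
Near limit Dn = s·(H − f)/(H + s − 2f) = 13700 × (75491.3 − 99) / (75491.3 + 13700 − 2 × 99) = 13700 × 75392.3 / 88993.3 ≈ 11606 mm ≈ 11.6 m.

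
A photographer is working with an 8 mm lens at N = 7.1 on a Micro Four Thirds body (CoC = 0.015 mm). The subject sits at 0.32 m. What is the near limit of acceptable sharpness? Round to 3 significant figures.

211 mm

Hyperfocal distance H = f²/(N·c) + f = 8²/(7.1 × 0.015) + 8 = 64/0.1065 + 8 ≈ 608.9 mm ≈ 0.609 m.
Near limit Dn = s·(H − f)/(H + s − 2f) = 320 × (608.9 − 8) / (608.9 + 320 − 2 × 8) = 320 × 600.9 / 912.9 ≈ 210.64 mm.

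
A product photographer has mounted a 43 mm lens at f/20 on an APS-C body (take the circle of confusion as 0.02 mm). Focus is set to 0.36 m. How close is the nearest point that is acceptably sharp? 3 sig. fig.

337 mm

Hyperfocal distance H = f²/(N·c) + f = 43²/(20 × 0.02) + 43 = 1849/0.4 + 43 ≈ 4665.5 mm ≈ 4.665 m.
Near limit Dn = s·(H − f)/(H + s − 2f) = 360 × (4665.5 − 43) / (4665.5 + 360 − 2 × 43) = 360 × 4622.5 / 4939.5 ≈ 336.90 mm.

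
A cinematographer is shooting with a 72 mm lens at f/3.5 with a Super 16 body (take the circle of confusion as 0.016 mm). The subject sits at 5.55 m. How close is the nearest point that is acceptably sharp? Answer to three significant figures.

Hyperfocal distance H = f²/(N·c) + f = 72²/(3.5 × 0.016) + 72 = 5184/0.056 + 72 ≈ 92643.4 mm ≈ 92.64 m.
Near limit Dn = s·(H − f)/(H + s − 2f) = 5550 × (92643.4 − 72) / (92643.4 + 5550 − 2 × 72) = 5550 × 92571.4 / 98049.4 ≈ 5239.9 mm ≈ 5.24 m.

5.24 m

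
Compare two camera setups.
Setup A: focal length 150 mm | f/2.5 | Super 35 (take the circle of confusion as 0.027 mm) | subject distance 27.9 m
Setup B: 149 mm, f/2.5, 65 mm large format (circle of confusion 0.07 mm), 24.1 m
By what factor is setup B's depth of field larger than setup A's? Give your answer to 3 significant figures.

Setup A: H = 150²/(2.5×0.027) + 150 ≈ 333483.3 mm; DoF = Df − Dn = 30433.6 − 25755.8 ≈ 4677.8 mm.
Setup B: H = 149²/(2.5×0.07) + 149 ≈ 127011.9 mm; DoF = Df − Dn = 29708.9 − 20272.6 ≈ 9436.3 mm.
Ratio = 9436.3 / 4677.8 ≈ 2.02.

2.02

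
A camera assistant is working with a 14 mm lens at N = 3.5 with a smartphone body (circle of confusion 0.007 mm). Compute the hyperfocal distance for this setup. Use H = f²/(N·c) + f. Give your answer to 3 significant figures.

8.01 m

Hyperfocal distance H = f²/(N·c) + f = 14²/(3.5 × 0.007) + 14 = 196/0.0245 + 14 ≈ 8014.0 mm ≈ 8.01 m.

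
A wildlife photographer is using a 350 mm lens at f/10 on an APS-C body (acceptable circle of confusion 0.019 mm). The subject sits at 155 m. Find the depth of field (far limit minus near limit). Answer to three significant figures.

78.9 m

Hyperfocal distance H = f²/(N·c) + f = 350²/(10 × 0.019) + 350 = 122500/0.19 + 350 ≈ 645086.8 mm ≈ 645.1 m.
Near limit Dn = s·(H − f)/(H + s − 2f) = 155000 × (645086.8 − 350) / (645086.8 + 155000 − 2 × 350) = 155000 × 644736.8 / 799386.8 ≈ 125014 mm.
Far limit Df = s·(H − f)/(H − s) = 155000 × (645086.8 − 350) / (645086.8 − 155000) = 155000 × 644736.8 / 490086.8 ≈ 203911 mm.
Depth of field = Df − Dn = 203911 − 125014 ≈ 78897 mm ≈ 78.9 m.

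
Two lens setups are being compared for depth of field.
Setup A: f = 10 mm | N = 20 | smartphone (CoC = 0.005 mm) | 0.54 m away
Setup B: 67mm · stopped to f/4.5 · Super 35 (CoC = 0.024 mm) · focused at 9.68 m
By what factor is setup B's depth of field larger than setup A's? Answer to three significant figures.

Setup A: H = 10²/(20×0.005) + 10 ≈ 1010.0 mm; DoF = Df − Dn = 1148.94 − 352.94 ≈ 796.00 mm.
Setup B: H = 67²/(4.5×0.024) + 67 ≈ 41631.8 mm; DoF = Df − Dn = 12592.3 − 7861.8 ≈ 4730.5 mm.
Ratio = 4730.5 / 796.00 ≈ 5.94.

5.94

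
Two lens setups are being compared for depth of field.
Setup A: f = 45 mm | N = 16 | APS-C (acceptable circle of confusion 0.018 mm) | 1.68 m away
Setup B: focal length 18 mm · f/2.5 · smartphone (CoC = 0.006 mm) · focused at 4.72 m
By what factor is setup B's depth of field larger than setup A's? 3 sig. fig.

Setup A: H = 45²/(16×0.018) + 45 ≈ 7076.3 mm; DoF = Df − Dn = 2189.02 − 1363.05 ≈ 825.97 mm.
Setup B: H = 18²/(2.5×0.006) + 18 ≈ 21618.0 mm; DoF = Df − Dn = 6033.4 − 3876.2 ≈ 2157.2 mm.
Ratio = 2157.2 / 825.97 ≈ 2.61.

2.61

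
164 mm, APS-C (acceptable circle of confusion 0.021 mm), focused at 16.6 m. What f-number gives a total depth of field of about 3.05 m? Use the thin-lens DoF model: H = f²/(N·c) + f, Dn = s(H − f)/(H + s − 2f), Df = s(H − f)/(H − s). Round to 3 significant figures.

f/7.10

Write h = H − f = f²/(N·c). The thin-lens limits are Dn = s·h/(h + (s−f)) and Df = s·h/(h − (s−f)), so DoF = Df − Dn = 2·s·(s−f)·h / (h² − (s−f)²).
That is a quadratic in h: DoF·h² − 2·s·(s−f)·h − DoF·(s−f)² = 0 ⇒ h = (s−f)·(s + √(s² + DoF²)) / DoF = 16436 × (16600 + √(16600² + 3050²)) / 3050 = 16436 × (16600 + 16877.9) / 3050 ≈ 180407 mm.
Then N = f²/(c·h) = 164² / (0.021 × 180407) = 26896 / 3788.6 ≈ 7.10.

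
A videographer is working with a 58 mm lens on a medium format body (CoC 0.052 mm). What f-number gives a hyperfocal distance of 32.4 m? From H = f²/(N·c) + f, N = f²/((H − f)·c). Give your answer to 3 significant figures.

f/2.00

Rearrange H = f²/(N·c) + f for N: N = f² / ((H − f)·c).
N = 58² / ((32400 − 58) × 0.052) = 3364 / 1682 ≈ 2.00.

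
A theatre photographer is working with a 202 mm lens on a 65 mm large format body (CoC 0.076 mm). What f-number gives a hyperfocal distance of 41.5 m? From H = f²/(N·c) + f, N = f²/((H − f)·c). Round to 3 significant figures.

Rearrange H = f²/(N·c) + f for N: N = f² / ((H − f)·c).
N = 202² / ((41500 − 202) × 0.076) = 40804 / 3139 ≈ 13.

f/13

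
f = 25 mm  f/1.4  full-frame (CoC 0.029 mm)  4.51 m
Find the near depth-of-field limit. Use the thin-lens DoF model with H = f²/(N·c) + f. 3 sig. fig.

3.49 m

Hyperfocal distance H = f²/(N·c) + f = 25²/(1.4 × 0.029) + 25 = 625/0.0406 + 25 ≈ 15419.1 mm ≈ 15.42 m.
Near limit Dn = s·(H − f)/(H + s − 2f) = 4510 × (15419.1 − 25) / (15419.1 + 4510 − 2 × 25) = 4510 × 15394.1 / 19879.1 ≈ 3492.5 mm ≈ 3.49 m.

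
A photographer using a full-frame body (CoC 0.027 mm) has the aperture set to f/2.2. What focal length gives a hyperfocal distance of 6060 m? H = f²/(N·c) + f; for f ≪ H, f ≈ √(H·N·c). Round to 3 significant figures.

From H = f²/(N·c) + f, with f ≪ H: f ≈ √(H·N·c) = √(6060000 × 2.2 × 0.027) = √359964 ≈ 600.0 mm.
The +f correction barely moves this — solving exactly, f² + N·c·f − N·c·H = 0 ⇒ f = (−N·c + √((N·c)² + 4·N·c·H))/2 = (−0.0594 + √1439856)/2 ≈ 599.94 mm, so f ≈ 600 mm.

600 mm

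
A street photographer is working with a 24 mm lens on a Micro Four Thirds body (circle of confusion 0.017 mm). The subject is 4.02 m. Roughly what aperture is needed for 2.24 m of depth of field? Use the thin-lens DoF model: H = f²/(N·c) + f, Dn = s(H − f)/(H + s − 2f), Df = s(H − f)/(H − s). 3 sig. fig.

f/2.20

Write h = H − f = f²/(N·c). The thin-lens limits are Dn = s·h/(h + (s−f)) and Df = s·h/(h − (s−f)), so DoF = Df − Dn = 2·s·(s−f)·h / (h² − (s−f)²).
That is a quadratic in h: DoF·h² − 2·s·(s−f)·h − DoF·(s−f)² = 0 ⇒ h = (s−f)·(s + √(s² + DoF²)) / DoF = 3996 × (4020 + √(4020² + 2240²)) / 2240 = 3996 × (4020 + 4601.96) / 2240 ≈ 15381 mm.
Then N = f²/(c·h) = 24² / (0.017 × 15381) = 576 / 261.48 ≈ 2.20.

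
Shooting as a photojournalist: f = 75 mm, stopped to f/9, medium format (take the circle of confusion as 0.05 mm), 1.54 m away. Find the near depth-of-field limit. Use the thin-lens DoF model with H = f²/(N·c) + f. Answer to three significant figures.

1.38 m

Hyperfocal distance H = f²/(N·c) + f = 75²/(9 × 0.05) + 75 = 5625/0.45 + 75 ≈ 12575.0 mm ≈ 12.57 m.
Near limit Dn = s·(H − f)/(H + s − 2f) = 1540 × (12575.0 − 75) / (12575.0 + 1540 − 2 × 75) = 1540 × 12500.0 / 13965.0 ≈ 1378.4 mm ≈ 1.38 m.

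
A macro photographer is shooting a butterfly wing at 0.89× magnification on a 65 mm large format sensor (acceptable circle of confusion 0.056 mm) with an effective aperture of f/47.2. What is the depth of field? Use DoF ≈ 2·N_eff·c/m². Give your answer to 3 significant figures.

At magnification m, DoF ≈ 2·N_eff·c/m² = 2 × 47.2 × 0.056 / 0.89² = 5.286 / 0.7921 ≈ 6.67 mm.

6.67 mm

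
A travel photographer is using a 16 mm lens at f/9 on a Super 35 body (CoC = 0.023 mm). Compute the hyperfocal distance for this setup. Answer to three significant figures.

Hyperfocal distance H = f²/(N·c) + f = 16²/(9 × 0.023) + 16 = 256/0.207 + 16 ≈ 1252.7 mm ≈ 1.25 m.

1.25 m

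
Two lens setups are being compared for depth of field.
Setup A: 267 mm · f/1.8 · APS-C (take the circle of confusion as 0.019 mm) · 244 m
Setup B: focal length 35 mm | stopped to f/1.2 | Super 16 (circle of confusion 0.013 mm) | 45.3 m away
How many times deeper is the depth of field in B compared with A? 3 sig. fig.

1.35

Setup A: H = 267²/(1.8×0.019) + 267 ≈ 2084740.7 mm; DoF = Df − Dn = 276308 − 218456 ≈ 57852 mm.
Setup B: H = 35²/(1.2×0.013) + 35 ≈ 78560.6 mm; DoF = Df − Dn = 106950 − 28736 ≈ 78214 mm.
Ratio = 78214 / 57852 ≈ 1.35.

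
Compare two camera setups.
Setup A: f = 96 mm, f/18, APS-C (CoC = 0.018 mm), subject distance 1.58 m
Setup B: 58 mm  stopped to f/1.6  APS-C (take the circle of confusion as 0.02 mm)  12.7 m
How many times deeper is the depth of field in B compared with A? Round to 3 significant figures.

18.7

Setup A: H = 96²/(18×0.018) + 96 ≈ 28540.4 mm; DoF = Df − Dn = 1666.97 − 1501.66 ≈ 165.31 mm.
Setup B: H = 58²/(1.6×0.02) + 58 ≈ 105183.0 mm; DoF = Df − Dn = 14436.0 − 11336.7 ≈ 3099.3 mm.
Ratio = 3099.3 / 165.31 ≈ 18.7.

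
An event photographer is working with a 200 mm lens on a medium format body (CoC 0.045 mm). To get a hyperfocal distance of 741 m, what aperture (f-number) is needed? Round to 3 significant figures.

Rearrange H = f²/(N·c) + f for N: N = f² / ((H − f)·c).
N = 200² / ((741000 − 200) × 0.045) = 40000 / 33336 ≈ 1.20.

f/1.20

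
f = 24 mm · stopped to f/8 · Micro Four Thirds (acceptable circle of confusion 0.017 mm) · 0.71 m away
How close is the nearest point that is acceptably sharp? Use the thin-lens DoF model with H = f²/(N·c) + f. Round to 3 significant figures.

Hyperfocal distance H = f²/(N·c) + f = 24²/(8 × 0.017) + 24 = 576/0.136 + 24 ≈ 4259.3 mm ≈ 4.259 m.
Near limit Dn = s·(H − f)/(H + s − 2f) = 710 × (4259.3 − 24) / (4259.3 + 710 − 2 × 24) = 710 × 4235.3 / 4921.3 ≈ 611.03 mm ≈ 0.611 m.

0.611 m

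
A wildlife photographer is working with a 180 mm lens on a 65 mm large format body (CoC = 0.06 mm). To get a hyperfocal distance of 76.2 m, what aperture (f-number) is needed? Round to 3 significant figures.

f/7.10

Rearrange H = f²/(N·c) + f for N: N = f² / ((H − f)·c).
N = 180² / ((76200 − 180) × 0.06) = 32400 / 4561 ≈ 7.10.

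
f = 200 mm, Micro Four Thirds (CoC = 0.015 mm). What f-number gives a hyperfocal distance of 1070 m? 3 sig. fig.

f/2.49

Rearrange H = f²/(N·c) + f for N: N = f² / ((H − f)·c).
N = 200² / ((1070000 − 200) × 0.015) = 40000 / 16047 ≈ 2.49.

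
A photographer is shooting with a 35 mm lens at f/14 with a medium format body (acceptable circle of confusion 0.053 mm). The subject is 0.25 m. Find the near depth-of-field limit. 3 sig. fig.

Hyperfocal distance H = f²/(N·c) + f = 35²/(14 × 0.053) + 35 = 1225/0.742 + 35 ≈ 1685.9 mm ≈ 1.686 m.
Near limit Dn = s·(H − f)/(H + s − 2f) = 250 × (1685.9 − 35) / (1685.9 + 250 − 2 × 35) = 250 × 1650.9 / 1865.9 ≈ 221.19 mm.

221 mm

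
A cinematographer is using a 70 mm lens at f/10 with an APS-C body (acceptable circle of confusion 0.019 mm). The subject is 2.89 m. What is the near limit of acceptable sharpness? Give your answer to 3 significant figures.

2.61 m

Hyperfocal distance H = f²/(N·c) + f = 70²/(10 × 0.019) + 70 = 4900/0.19 + 70 ≈ 25859.5 mm ≈ 25.86 m.
Near limit Dn = s·(H − f)/(H + s − 2f) = 2890 × (25859.5 − 70) / (25859.5 + 2890 − 2 × 70) = 2890 × 25789.5 / 28609.5 ≈ 2605.1 mm ≈ 2.61 m.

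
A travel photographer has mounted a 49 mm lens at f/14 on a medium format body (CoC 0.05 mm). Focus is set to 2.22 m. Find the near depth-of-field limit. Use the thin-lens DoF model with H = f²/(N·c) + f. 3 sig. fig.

Hyperfocal distance H = f²/(N·c) + f = 49²/(14 × 0.05) + 49 = 2401/0.7 + 49 ≈ 3479.0 mm ≈ 3.479 m.
Near limit Dn = s·(H − f)/(H + s − 2f) = 2220 × (3479.0 − 49) / (3479.0 + 2220 − 2 × 49) = 2220 × 3430.0 / 5601.0 ≈ 1359.5 mm ≈ 1.36 m.

1.36 m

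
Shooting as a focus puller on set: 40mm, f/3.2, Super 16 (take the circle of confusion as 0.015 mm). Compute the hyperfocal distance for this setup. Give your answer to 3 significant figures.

33.4 m

Hyperfocal distance H = f²/(N·c) + f = 40²/(3.2 × 0.015) + 40 = 1600/0.048 + 40 ≈ 33373.3 mm ≈ 33.4 m.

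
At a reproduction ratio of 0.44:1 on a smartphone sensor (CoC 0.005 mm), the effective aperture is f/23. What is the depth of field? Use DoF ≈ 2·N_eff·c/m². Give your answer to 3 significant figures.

1.19 mm

At magnification m, DoF ≈ 2·N_eff·c/m² = 2 × 23 × 0.005 / 0.44² = 0.23 / 0.1936 ≈ 1.19 mm.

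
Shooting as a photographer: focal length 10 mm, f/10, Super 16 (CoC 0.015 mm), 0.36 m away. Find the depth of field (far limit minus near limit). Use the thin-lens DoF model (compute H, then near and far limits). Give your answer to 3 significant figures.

0.522 m

Hyperfocal distance H = f²/(N·c) + f = 10²/(10 × 0.015) + 10 = 100/0.15 + 10 ≈ 676.7 mm ≈ 0.677 m.
Near limit Dn = s·(H − f)/(H + s − 2f) = 360 × (676.7 − 10) / (676.7 + 360 − 2 × 10) = 360 × 666.7 / 1016.7 ≈ 236.07 mm.
Far limit Df = s·(H − f)/(H − s) = 360 × (676.7 − 10) / (676.7 − 360) = 360 × 666.7 / 316.7 ≈ 757.89 mm.
Depth of field = Df − Dn = 757.89 − 236.07 ≈ 521.82 mm ≈ 0.522 m.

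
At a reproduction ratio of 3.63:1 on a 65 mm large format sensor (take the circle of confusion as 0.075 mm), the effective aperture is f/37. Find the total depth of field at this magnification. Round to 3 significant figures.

At magnification m, DoF ≈ 2·N_eff·c/m² = 2 × 37 × 0.075 / 3.63² = 5.55 / 13.18 ≈ 0.421 mm.

0.421 mm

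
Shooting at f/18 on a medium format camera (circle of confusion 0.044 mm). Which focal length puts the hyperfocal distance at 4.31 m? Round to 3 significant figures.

From H = f²/(N·c) + f, with f ≪ H: f ≈ √(H·N·c) = √(4310 × 18 × 0.044) = √3413.5 ≈ 58.43 mm.
Exact: f² + N·c·f − N·c·H = 0 ⇒ f = (−N·c + √((N·c)² + 4·N·c·H))/2 = (−0.792 + √13655)/2 ≈ 58.031 mm ≈ 58.0 mm.

58.0 mm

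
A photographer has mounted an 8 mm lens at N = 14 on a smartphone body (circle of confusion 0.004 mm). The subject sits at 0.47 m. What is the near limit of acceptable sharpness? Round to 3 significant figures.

Hyperfocal distance H = f²/(N·c) + f = 8²/(14 × 0.004) + 8 = 64/0.056 + 8 ≈ 1150.9 mm ≈ 1.151 m.
Near limit Dn = s·(H − f)/(H + s − 2f) = 470 × (1150.9 − 8) / (1150.9 + 470 − 2 × 8) = 470 × 1142.9 / 1604.9 ≈ 334.70 mm.

335 mm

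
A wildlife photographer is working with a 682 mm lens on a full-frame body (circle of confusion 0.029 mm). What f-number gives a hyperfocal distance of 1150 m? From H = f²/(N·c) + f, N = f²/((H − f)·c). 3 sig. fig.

f/14

Rearrange H = f²/(N·c) + f for N: N = f² / ((H − f)·c).
N = 682² / ((1150000 − 682) × 0.029) = 465124 / 33330 ≈ 14.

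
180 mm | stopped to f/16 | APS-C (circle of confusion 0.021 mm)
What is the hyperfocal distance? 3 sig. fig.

96.6 m

Hyperfocal distance H = f²/(N·c) + f = 180²/(16 × 0.021) + 180 = 32400/0.336 + 180 ≈ 96608.6 mm ≈ 96.6 m.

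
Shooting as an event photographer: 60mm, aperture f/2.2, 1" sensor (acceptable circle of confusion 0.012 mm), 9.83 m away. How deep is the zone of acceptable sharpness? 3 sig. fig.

1.42 m

Hyperfocal distance H = f²/(N·c) + f = 60²/(2.2 × 0.012) + 60 = 3600/0.0264 + 60 ≈ 136423.6 mm ≈ 136.4 m.
Near limit Dn = s·(H − f)/(H + s − 2f) = 9830 × (136423.6 − 60) / (136423.6 + 9830 − 2 × 60) = 9830 × 136363.6 / 146133.6 ≈ 9172.8 mm.
Far limit Df = s·(H − f)/(H − s) = 9830 × (136423.6 − 60) / (136423.6 − 9830) = 9830 × 136363.6 / 126593.6 ≈ 10588.6 mm.
Depth of field = Df − Dn = 10588.6 − 9172.8 ≈ 1415.8 mm ≈ 1.42 m.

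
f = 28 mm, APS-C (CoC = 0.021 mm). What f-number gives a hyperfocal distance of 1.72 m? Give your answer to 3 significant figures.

Rearrange H = f²/(N·c) + f for N: N = f² / ((H − f)·c).
N = 28² / ((1720 − 28) × 0.021) = 784 / 35.53 ≈ 22.1.

f/22.1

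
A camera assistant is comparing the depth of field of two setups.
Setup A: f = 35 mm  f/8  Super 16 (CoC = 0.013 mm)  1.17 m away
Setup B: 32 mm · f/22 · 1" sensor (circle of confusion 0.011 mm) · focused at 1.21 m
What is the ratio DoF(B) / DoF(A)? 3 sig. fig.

3.21

Setup A: H = 35²/(8×0.013) + 35 ≈ 11813.8 mm; DoF = Df − Dn = 1294.76 − 1067.17 ≈ 227.59 mm.
Setup B: H = 32²/(22×0.011) + 32 ≈ 4263.4 mm; DoF = Df − Dn = 1676.82 − 946.50 ≈ 730.32 mm.
Ratio = 730.32 / 227.59 ≈ 3.21.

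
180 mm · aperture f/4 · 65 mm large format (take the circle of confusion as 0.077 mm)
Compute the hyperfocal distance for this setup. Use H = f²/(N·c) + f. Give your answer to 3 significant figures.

105 m

Hyperfocal distance H = f²/(N·c) + f = 180²/(4 × 0.077) + 180 = 32400/0.308 + 180 ≈ 105374.8 mm ≈ 105 m.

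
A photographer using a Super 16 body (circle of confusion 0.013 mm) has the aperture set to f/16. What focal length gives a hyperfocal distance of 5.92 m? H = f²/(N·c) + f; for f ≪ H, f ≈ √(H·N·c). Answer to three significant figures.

From H = f²/(N·c) + f, with f ≪ H: f ≈ √(H·N·c) = √(5920 × 16 × 0.013) = √1231.4 ≈ 35.09 mm.
Exact: f² + N·c·f − N·c·H = 0 ⇒ f = (−N·c + √((N·c)² + 4·N·c·H))/2 = (−0.208 + √4925.5)/2 ≈ 34.987 mm ≈ 35.0 mm.

35.0 mm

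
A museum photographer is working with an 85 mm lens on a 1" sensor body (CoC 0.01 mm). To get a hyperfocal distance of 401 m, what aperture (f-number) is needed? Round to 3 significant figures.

Rearrange H = f²/(N·c) + f for N: N = f² / ((H − f)·c).
N = 85² / ((401000 − 85) × 0.01) = 7225 / 4009 ≈ 1.80.

f/1.80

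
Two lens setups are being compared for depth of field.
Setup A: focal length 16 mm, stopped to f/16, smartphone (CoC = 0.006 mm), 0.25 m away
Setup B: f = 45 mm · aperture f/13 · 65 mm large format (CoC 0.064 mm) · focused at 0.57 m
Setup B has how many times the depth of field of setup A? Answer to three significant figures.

Setup A: H = 16²/(16×0.006) + 16 ≈ 2682.7 mm; DoF = Df − Dn = 274.048 − 229.832 ≈ 44.216 mm.
Setup B: H = 45²/(13×0.064) + 45 ≈ 2478.9 mm; DoF = Df − Dn = 726.77 − 468.86 ≈ 257.91 mm.
Ratio = 257.91 / 44.216 ≈ 5.83.

5.83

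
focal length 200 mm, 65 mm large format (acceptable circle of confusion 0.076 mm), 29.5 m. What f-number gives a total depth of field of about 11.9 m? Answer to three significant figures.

f/3.49

Write h = H − f = f²/(N·c). The thin-lens limits are Dn = s·h/(h + (s−f)) and Df = s·h/(h − (s−f)), so DoF = Df − Dn = 2·s·(s−f)·h / (h² − (s−f)²).
That is a quadratic in h: DoF·h² − 2·s·(s−f)·h − DoF·(s−f)² = 0 ⇒ h = (s−f)·(s + √(s² + DoF²)) / DoF = 29300 × (29500 + √(29500² + 11900²)) / 11900 = 29300 × (29500 + 31809.7) / 11900 ≈ 150956 mm.
Then N = f²/(c·h) = 200² / (0.076 × 150956) = 40000 / 11473 ≈ 3.49.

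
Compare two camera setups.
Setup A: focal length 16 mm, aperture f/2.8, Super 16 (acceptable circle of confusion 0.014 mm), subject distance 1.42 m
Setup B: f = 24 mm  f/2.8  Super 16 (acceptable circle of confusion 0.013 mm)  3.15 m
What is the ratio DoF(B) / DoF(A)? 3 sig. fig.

Setup A: H = 16²/(2.8×0.014) + 16 ≈ 6546.6 mm; DoF = Df − Dn = 1808.89 − 1168.74 ≈ 640.15 mm.
Setup B: H = 24²/(2.8×0.013) + 24 ≈ 15848.2 mm; DoF = Df − Dn = 3925.5 − 2630.4 ≈ 1295.1 mm.
Ratio = 1295.1 / 640.15 ≈ 2.02.

2.02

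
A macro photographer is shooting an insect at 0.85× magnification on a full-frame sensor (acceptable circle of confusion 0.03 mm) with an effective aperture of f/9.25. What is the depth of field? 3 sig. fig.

At magnification m, DoF ≈ 2·N_eff·c/m² = 2 × 9.25 × 0.03 / 0.85² = 0.555 / 0.7225 ≈ 0.768 mm.

0.768 mm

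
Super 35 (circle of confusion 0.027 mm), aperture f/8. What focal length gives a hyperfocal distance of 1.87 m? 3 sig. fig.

From H = f²/(N·c) + f, with f ≪ H: f ≈ √(H·N·c) = √(1870 × 8 × 0.027) = √403.92 ≈ 20.10 mm.
Exact: f² + N·c·f − N·c·H = 0 ⇒ f = (−N·c + √((N·c)² + 4·N·c·H))/2 = (−0.216 + √1615.7)/2 ≈ 19.990 mm ≈ 20.0 mm.

20.0 mm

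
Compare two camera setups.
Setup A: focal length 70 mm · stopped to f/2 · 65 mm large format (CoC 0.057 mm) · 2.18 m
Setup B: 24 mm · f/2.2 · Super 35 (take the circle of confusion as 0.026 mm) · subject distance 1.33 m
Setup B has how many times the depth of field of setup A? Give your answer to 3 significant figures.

Setup A: H = 70²/(2×0.057) + 70 ≈ 43052.5 mm; DoF = Df − Dn = 2292.54 − 2077.99 ≈ 214.55 mm.
Setup B: H = 24²/(2.2×0.026) + 24 ≈ 10093.9 mm; DoF = Df − Dn = 1528.20 − 1177.31 ≈ 350.89 mm.
Ratio = 350.89 / 214.55 ≈ 1.64.

1.64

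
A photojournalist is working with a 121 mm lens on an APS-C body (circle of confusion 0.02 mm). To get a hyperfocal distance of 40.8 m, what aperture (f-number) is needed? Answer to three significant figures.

f/18

Rearrange H = f²/(N·c) + f for N: N = f² / ((H − f)·c).
N = 121² / ((40800 − 121) × 0.02) = 14641 / 813.6 ≈ 18.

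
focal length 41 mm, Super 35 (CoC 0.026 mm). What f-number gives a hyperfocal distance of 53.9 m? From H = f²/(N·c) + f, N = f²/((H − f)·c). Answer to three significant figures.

f/1.20

Rearrange H = f²/(N·c) + f for N: N = f² / ((H − f)·c).
N = 41² / ((53900 − 41) × 0.026) = 1681 / 1400 ≈ 1.20.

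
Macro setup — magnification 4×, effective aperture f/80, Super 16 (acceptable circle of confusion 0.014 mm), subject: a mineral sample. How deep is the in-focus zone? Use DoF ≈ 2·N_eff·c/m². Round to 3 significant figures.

0.140 mm

At magnification m, DoF ≈ 2·N_eff·c/m² = 2 × 80 × 0.014 / 4² = 2.24 / 16 ≈ 0.14 mm.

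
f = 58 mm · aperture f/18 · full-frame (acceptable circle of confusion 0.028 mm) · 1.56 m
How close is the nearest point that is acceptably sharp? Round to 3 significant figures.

1.27 m

Hyperfocal distance H = f²/(N·c) + f = 58²/(18 × 0.028) + 58 = 3364/0.504 + 58 ≈ 6732.6 mm ≈ 6.733 m.
Near limit Dn = s·(H − f)/(H + s − 2f) = 1560 × (6732.6 − 58) / (6732.6 + 1560 − 2 × 58) = 1560 × 6674.6 / 8176.6 ≈ 1273.4 mm ≈ 1.27 m.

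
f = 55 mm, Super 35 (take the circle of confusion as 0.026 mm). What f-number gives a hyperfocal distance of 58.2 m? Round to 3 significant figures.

Rearrange H = f²/(N·c) + f for N: N = f² / ((H − f)·c).
N = 55² / ((58200 − 55) × 0.026) = 3025 / 1512 ≈ 2.00.

f/2.00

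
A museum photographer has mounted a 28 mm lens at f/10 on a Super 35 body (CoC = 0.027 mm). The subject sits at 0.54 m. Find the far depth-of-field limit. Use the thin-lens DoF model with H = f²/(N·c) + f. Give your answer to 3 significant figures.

Hyperfocal distance H = f²/(N·c) + f = 28²/(10 × 0.027) + 28 = 784/0.27 + 28 ≈ 2931.7 mm ≈ 2.932 m.
Far limit Df = s·(H − f)/(H − s) = 540 × (2931.7 − 28) / (2931.7 − 540) = 540 × 2903.7 / 2391.7 ≈ 655.60 mm ≈ 0.656 m.

0.656 m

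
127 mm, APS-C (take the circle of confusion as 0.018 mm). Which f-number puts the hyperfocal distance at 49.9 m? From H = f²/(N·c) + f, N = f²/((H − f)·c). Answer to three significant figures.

f/18

Rearrange H = f²/(N·c) + f for N: N = f² / ((H − f)·c).
N = 127² / ((49900 − 127) × 0.018) = 16129 / 895.9 ≈ 18.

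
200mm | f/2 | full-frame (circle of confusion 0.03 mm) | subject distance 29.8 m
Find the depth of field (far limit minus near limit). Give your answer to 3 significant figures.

2.65 m

Hyperfocal distance H = f²/(N·c) + f = 200²/(2 × 0.03) + 200 = 40000/0.06 + 200 ≈ 666866.7 mm ≈ 666.9 m.
Near limit Dn = s·(H − f)/(H + s − 2f) = 29800 × (666866.7 − 200) / (666866.7 + 29800 − 2 × 200) = 29800 × 666666.7 / 696266.7 ≈ 28533.1 mm.
Far limit Df = s·(H − f)/(H − s) = 29800 × (666866.7 − 200) / (666866.7 − 29800) = 29800 × 666666.7 / 637066.7 ≈ 31184.6 mm.
Depth of field = Df − Dn = 31184.6 − 28533.1 ≈ 2651.5 mm ≈ 2.65 m.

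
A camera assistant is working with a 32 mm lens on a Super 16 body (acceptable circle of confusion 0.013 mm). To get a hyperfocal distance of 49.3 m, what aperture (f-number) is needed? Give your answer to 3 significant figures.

Rearrange H = f²/(N·c) + f for N: N = f² / ((H − f)·c).
N = 32² / ((49300 − 32) × 0.013) = 1024 / 640.5 ≈ 1.60.

f/1.60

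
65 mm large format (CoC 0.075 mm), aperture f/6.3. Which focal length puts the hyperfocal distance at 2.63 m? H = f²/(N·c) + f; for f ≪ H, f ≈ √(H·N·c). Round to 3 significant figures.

35.0 mm

From H = f²/(N·c) + f, with f ≪ H: f ≈ √(H·N·c) = √(2630 × 6.3 × 0.075) = √1242.7 ≈ 35.25 mm.
Exact: f² + N·c·f − N·c·H = 0 ⇒ f = (−N·c + √((N·c)² + 4·N·c·H))/2 = (−0.4725 + √4970.9)/2 ≈ 35.016 mm ≈ 35.0 mm.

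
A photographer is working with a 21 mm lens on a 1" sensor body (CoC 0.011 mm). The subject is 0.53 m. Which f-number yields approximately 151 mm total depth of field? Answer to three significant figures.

Write h = H − f = f²/(N·c). The thin-lens limits are Dn = s·h/(h + (s−f)) and Df = s·h/(h − (s−f)), so DoF = Df − Dn = 2·s·(s−f)·h / (h² − (s−f)²).
That is a quadratic in h: DoF·h² − 2·s·(s−f)·h − DoF·(s−f)² = 0 ⇒ h = (s−f)·(s + √(s² + DoF²)) / DoF = 509 × (530 + √(530² + 151²)) / 151 = 509 × (530 + 551.091) / 151 ≈ 3644.2 mm.
Then N = f²/(c·h) = 21² / (0.011 × 3644.2) = 441 / 40.086 ≈ 11.

f/11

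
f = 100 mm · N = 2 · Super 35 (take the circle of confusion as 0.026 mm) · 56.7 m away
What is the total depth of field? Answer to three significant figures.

36.5 m

Hyperfocal distance H = f²/(N·c) + f = 100²/(2 × 0.026) + 100 = 10000/0.052 + 100 ≈ 192407.7 mm ≈ 192.4 m.
Near limit Dn = s·(H − f)/(H + s − 2f) = 56700 × (192407.7 − 100) / (192407.7 + 56700 − 2 × 100) = 56700 × 192307.7 / 248907.7 ≈ 43807 mm.
Far limit Df = s·(H − f)/(H − s) = 56700 × (192407.7 − 100) / (192407.7 − 56700) = 56700 × 192307.7 / 135707.7 ≈ 80348 mm.
Depth of field = Df − Dn = 80348 − 43807 ≈ 36541 mm ≈ 36.5 m.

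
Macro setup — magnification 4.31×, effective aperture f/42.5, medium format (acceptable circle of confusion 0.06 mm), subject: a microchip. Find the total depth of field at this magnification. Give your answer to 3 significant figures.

At magnification m, DoF ≈ 2·N_eff·c/m² = 2 × 42.5 × 0.06 / 4.31² = 5.1 / 18.58 ≈ 0.275 mm.

0.275 mm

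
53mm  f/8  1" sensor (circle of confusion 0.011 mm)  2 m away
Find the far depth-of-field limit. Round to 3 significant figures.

2.13 m

Hyperfocal distance H = f²/(N·c) + f = 53²/(8 × 0.011) + 53 = 2809/0.088 + 53 ≈ 31973.5 mm ≈ 31.97 m.
Far limit Df = s·(H − f)/(H − s) = 2000 × (31973.5 − 53) / (31973.5 − 2000) = 2000 × 31920.5 / 29973.5 ≈ 2129.9 mm ≈ 2.13 m.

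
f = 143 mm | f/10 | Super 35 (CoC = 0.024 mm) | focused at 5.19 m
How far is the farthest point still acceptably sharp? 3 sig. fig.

5.52 m

Hyperfocal distance H = f²/(N·c) + f = 143²/(10 × 0.024) + 143 = 20449/0.24 + 143 ≈ 85347.2 mm ≈ 85.35 m.
Far limit Df = s·(H − f)/(H − s) = 5190 × (85347.2 − 143) / (85347.2 − 5190) = 5190 × 85204.2 / 80157.2 ≈ 5516.8 mm ≈ 5.52 m.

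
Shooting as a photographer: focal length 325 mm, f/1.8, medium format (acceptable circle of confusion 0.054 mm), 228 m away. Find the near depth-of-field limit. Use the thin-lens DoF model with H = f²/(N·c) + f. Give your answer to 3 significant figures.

189 m

Hyperfocal distance H = f²/(N·c) + f = 325²/(1.8 × 0.054) + 325 = 105625/0.0972 + 325 ≈ 1087002.0 mm ≈ 1087 m.
Near limit Dn = s·(H − f)/(H + s − 2f) = 228000 × (1087002.0 − 325) / (1087002.0 + 228000 − 2 × 325) = 228000 × 1086677.0 / 1314352.0 ≈ 188505 mm ≈ 189 m.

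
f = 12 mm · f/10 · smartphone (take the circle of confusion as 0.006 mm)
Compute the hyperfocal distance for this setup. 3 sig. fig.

2.41 m

Hyperfocal distance H = f²/(N·c) + f = 12²/(10 × 0.006) + 12 = 144/0.06 + 12 ≈ 2412.0 mm ≈ 2.41 m.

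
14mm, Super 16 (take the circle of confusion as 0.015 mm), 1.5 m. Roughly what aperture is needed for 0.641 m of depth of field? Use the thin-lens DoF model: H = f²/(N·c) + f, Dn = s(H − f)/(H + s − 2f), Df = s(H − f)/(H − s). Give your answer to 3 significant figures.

f/1.80

Write h = H − f = f²/(N·c). The thin-lens limits are Dn = s·h/(h + (s−f)) and Df = s·h/(h − (s−f)), so DoF = Df − Dn = 2·s·(s−f)·h / (h² − (s−f)²).
That is a quadratic in h: DoF·h² − 2·s·(s−f)·h − DoF·(s−f)² = 0 ⇒ h = (s−f)·(s + √(s² + DoF²)) / DoF = 1486 × (1500 + √(1500² + 641²)) / 641 = 1486 × (1500 + 1631.22) / 641 ≈ 7259.0 mm.
Then N = f²/(c·h) = 14² / (0.015 × 7259.0) = 196 / 108.88 ≈ 1.80.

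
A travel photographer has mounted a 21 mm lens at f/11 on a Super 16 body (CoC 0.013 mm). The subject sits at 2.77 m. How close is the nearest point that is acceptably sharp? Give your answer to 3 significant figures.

Hyperfocal distance H = f²/(N·c) + f = 21²/(11 × 0.013) + 21 = 441/0.143 + 21 ≈ 3104.9 mm ≈ 3.105 m.
Near limit Dn = s·(H − f)/(H + s − 2f) = 2770 × (3104.9 − 21) / (3104.9 + 2770 − 2 × 21) = 2770 × 3083.9 / 5832.9 ≈ 1464.5 mm ≈ 1.46 m.

1.46 m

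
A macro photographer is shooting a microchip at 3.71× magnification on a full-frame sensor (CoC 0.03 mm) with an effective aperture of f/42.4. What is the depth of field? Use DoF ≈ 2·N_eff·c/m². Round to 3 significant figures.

0.185 mm

At magnification m, DoF ≈ 2·N_eff·c/m² = 2 × 42.4 × 0.03 / 3.71² = 2.544 / 13.76 ≈ 0.185 mm.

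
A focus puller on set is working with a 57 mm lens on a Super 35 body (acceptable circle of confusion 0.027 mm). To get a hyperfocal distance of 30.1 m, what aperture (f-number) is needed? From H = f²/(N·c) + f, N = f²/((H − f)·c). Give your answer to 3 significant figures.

Rearrange H = f²/(N·c) + f for N: N = f² / ((H − f)·c).
N = 57² / ((30100 − 57) × 0.027) = 3249 / 811.2 ≈ 4.01.

f/4.01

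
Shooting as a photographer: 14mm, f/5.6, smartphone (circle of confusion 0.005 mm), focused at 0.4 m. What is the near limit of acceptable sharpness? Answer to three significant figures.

379 mm

Hyperfocal distance H = f²/(N·c) + f = 14²/(5.6 × 0.005) + 14 = 196/0.028 + 14 ≈ 7014.0 mm ≈ 7.014 m.
Near limit Dn = s·(H − f)/(H + s − 2f) = 400 × (7014.0 − 14) / (7014.0 + 400 − 2 × 14) = 400 × 7000.0 / 7386.0 ≈ 379.10 mm.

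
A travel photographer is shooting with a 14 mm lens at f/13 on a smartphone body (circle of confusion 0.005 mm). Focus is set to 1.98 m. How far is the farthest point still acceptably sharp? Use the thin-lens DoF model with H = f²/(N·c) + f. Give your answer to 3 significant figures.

5.69 m

Hyperfocal distance H = f²/(N·c) + f = 14²/(13 × 0.005) + 14 = 196/0.065 + 14 ≈ 3029.4 mm ≈ 3.029 m.
Far limit Df = s·(H − f)/(H − s) = 1980 × (3029.4 − 14) / (3029.4 − 1980) = 1980 × 3015.4 / 1049.4 ≈ 5689.5 mm ≈ 5.69 m.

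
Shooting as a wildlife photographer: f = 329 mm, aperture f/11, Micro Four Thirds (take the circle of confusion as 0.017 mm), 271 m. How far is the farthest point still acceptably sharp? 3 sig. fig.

Hyperfocal distance H = f²/(N·c) + f = 329²/(11 × 0.017) + 329 = 108241/0.187 + 329 ≈ 579157.9 mm ≈ 579.2 m.
Far limit Df = s·(H − f)/(H − s) = 271000 × (579157.9 − 329) / (579157.9 − 271000) = 271000 × 578828.9 / 308157.9 ≈ 509033 mm ≈ 509 m.

509 m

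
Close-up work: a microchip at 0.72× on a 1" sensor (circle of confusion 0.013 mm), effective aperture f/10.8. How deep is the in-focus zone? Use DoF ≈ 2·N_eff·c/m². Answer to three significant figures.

At magnification m, DoF ≈ 2·N_eff·c/m² = 2 × 10.8 × 0.013 / 0.72² = 0.2808 / 0.5184 ≈ 0.542 mm.

0.542 mm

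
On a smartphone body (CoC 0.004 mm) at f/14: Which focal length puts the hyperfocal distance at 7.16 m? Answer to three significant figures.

20.0 mm

From H = f²/(N·c) + f, with f ≪ H: f ≈ √(H·N·c) = √(7160 × 14 × 0.004) = √400.96 ≈ 20.02 mm.
The +f correction barely moves this — solving exactly, f² + N·c·f − N·c·H = 0 ⇒ f = (−N·c + √((N·c)² + 4·N·c·H))/2 = (−0.056 + √1603.8)/2 ≈ 19.996 mm, so f ≈ 20.0 mm.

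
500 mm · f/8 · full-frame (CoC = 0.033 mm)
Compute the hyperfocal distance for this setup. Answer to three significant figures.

947 m

Hyperfocal distance H = f²/(N·c) + f = 500²/(8 × 0.033) + 500 = 250000/0.264 + 500 ≈ 947469.7 mm ≈ 947 m.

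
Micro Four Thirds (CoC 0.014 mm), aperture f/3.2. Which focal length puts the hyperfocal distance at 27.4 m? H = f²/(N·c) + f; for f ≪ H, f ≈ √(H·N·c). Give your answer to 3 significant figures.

From H = f²/(N·c) + f, with f ≪ H: f ≈ √(H·N·c) = √(27400 × 3.2 × 0.014) = √1227.5 ≈ 35.04 mm.
The +f correction barely moves this — solving exactly, f² + N·c·f − N·c·H = 0 ⇒ f = (−N·c + √((N·c)² + 4·N·c·H))/2 = (−0.0448 + √4910.1)/2 ≈ 35.014 mm, so f ≈ 35.0 mm.

35.0 mm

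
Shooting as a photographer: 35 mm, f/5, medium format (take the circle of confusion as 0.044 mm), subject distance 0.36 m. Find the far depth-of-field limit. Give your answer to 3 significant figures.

Hyperfocal distance H = f²/(N·c) + f = 35²/(5 × 0.044) + 35 = 1225/0.22 + 35 ≈ 5603.2 mm ≈ 5.603 m.
Far limit Df = s·(H − f)/(H − s) = 360 × (5603.2 − 35) / (5603.2 − 360) = 360 × 5568.2 / 5243.2 ≈ 382.31 mm.

382 mm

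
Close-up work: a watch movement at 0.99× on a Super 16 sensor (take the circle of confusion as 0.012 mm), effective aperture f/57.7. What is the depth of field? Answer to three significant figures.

1.41 mm

At magnification m, DoF ≈ 2·N_eff·c/m² = 2 × 57.7 × 0.012 / 0.99² = 1.385 / 0.9801 ≈ 1.41 mm.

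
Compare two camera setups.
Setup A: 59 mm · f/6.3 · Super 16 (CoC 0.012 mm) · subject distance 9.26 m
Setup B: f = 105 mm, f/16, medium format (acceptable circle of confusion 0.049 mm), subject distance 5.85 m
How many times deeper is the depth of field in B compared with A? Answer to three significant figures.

1.49

Setup A: H = 59²/(6.3×0.012) + 59 ≈ 46104.0 mm; DoF = Df − Dn = 11572.5 − 7717.8 ≈ 3854.7 mm.
Setup B: H = 105²/(16×0.049) + 105 ≈ 14167.5 mm; DoF = Df − Dn = 9890.7 − 4153.3 ≈ 5737.4 mm.
Ratio = 5737.4 / 3854.7 ≈ 1.49.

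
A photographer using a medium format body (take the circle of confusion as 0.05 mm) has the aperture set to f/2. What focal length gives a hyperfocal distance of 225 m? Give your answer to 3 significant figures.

150 mm

From H = f²/(N·c) + f, with f ≪ H: f ≈ √(H·N·c) = √(225000 × 2 × 0.05) = √22500 ≈ 150.0 mm.
The +f correction barely moves this — solving exactly, f² + N·c·f − N·c·H = 0 ⇒ f = (−N·c + √((N·c)² + 4·N·c·H))/2 = (−0.1 + √90000)/2 ≈ 149.95 mm, so f ≈ 150 mm.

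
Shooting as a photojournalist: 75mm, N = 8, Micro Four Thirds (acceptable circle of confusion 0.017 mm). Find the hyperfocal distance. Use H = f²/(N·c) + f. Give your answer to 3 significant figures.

Hyperfocal distance H = f²/(N·c) + f = 75²/(8 × 0.017) + 75 = 5625/0.136 + 75 ≈ 41435.3 mm ≈ 41.4 m.

41.4 m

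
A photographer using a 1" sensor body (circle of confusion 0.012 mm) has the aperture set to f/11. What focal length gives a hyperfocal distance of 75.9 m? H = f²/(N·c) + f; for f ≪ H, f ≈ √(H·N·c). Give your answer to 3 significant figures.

100 mm

From H = f²/(N·c) + f, with f ≪ H: f ≈ √(H·N·c) = √(75900 × 11 × 0.012) = √10019 ≈ 100.1 mm.
The +f correction barely moves this — solving exactly, f² + N·c·f − N·c·H = 0 ⇒ f = (−N·c + √((N·c)² + 4·N·c·H))/2 = (−0.132 + √40075)/2 ≈ 100.03 mm, so f ≈ 100 mm.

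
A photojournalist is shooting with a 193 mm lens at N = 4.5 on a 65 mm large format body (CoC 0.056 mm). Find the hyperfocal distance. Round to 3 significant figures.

Hyperfocal distance H = f²/(N·c) + f = 193²/(4.5 × 0.056) + 193 = 37249/0.252 + 193 ≈ 148006.5 mm ≈ 148 m.

148 m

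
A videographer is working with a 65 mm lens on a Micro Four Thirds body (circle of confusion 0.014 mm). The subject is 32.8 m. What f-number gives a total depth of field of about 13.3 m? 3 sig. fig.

f/1.80

Write h = H − f = f²/(N·c). The thin-lens limits are Dn = s·h/(h + (s−f)) and Df = s·h/(h − (s−f)), so DoF = Df − Dn = 2·s·(s−f)·h / (h² − (s−f)²).
That is a quadratic in h: DoF·h² − 2·s·(s−f)·h − DoF·(s−f)² = 0 ⇒ h = (s−f)·(s + √(s² + DoF²)) / DoF = 32735 × (32800 + √(32800² + 13300²)) / 13300 = 32735 × (32800 + 35393.9) / 13300 ≈ 167844 mm.
Then N = f²/(c·h) = 65² / (0.014 × 167844) = 4225 / 2349.8 ≈ 1.80.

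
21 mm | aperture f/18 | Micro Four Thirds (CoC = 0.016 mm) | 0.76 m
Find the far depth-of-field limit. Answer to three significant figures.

Hyperfocal distance H = f²/(N·c) + f = 21²/(18 × 0.016) + 21 = 441/0.288 + 21 ≈ 1552.2 mm ≈ 1.552 m.
Far limit Df = s·(H − f)/(H − s) = 760 × (1552.2 − 21) / (1552.2 − 760) = 760 × 1531.2 / 792.2 ≈ 1468.9 mm ≈ 1.47 m.

1.47 m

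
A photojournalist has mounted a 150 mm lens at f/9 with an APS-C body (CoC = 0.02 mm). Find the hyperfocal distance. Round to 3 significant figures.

Hyperfocal distance H = f²/(N·c) + f = 150²/(9 × 0.02) + 150 = 22500/0.18 + 150 ≈ 125150.0 mm ≈ 125 m.

125 m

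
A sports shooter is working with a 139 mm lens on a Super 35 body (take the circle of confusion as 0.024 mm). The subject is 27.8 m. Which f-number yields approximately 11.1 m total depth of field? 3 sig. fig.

Write h = H − f = f²/(N·c). The thin-lens limits are Dn = s·h/(h + (s−f)) and Df = s·h/(h − (s−f)), so DoF = Df − Dn = 2·s·(s−f)·h / (h² − (s−f)²).
That is a quadratic in h: DoF·h² − 2·s·(s−f)·h − DoF·(s−f)² = 0 ⇒ h = (s−f)·(s + √(s² + DoF²)) / DoF = 27661 × (27800 + √(27800² + 11100²)) / 11100 = 27661 × (27800 + 29934.1) / 11100 ≈ 143872 mm.
Then N = f²/(c·h) = 139² / (0.024 × 143872) = 19321 / 3452.9 ≈ 5.60.

f/5.60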